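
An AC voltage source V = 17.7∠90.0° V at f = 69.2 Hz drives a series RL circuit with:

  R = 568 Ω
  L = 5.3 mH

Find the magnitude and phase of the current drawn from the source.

Step 1 — Angular frequency: ω = 2π·f = 2π·69.2 = 434.8 rad/s.
Step 2 — Component impedances:
  R: Z = R = 568 Ω
  L: Z = jωL = j·434.8·0.0053 = 0 + j2.304 Ω
Step 3 — Series combination: Z_total = R + L = 568 + j2.304 Ω = 568∠0.2° Ω.
Step 4 — Source phasor: V = 17.7∠90.0° V = 0 + j17.7 V.
Step 5 — Ohm's law: I = V / Z_total = (0 + j17.7) / (568 + j2.304) = 0.0001264 + j0.03116 A.
Step 6 — Convert to polar: |I| = 0.03116 A, ∠I = 89.8°.

I = 0.03116∠89.8° A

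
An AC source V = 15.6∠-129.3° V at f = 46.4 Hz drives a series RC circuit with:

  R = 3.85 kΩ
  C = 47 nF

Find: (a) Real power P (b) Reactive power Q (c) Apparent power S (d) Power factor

Step 1 — Angular frequency: ω = 2π·f = 2π·46.4 = 291.5 rad/s.
Step 2 — Component impedances:
  R: Z = R = 3850 Ω
  C: Z = 1/(jωC) = -j/(ω·C) = 0 - j7.298e+04 Ω
Step 3 — Series combination: Z_total = R + C = 3850 - j7.298e+04 Ω = 7.308e+04∠-87.0° Ω.
Step 4 — Source phasor: V = 15.6∠-129.3° V = -9.881 - j12.07 V.
Step 5 — Current: I = V / Z = 0.0001578 - j0.0001437 A = 0.0002135∠-42.3° A.
Step 6 — Complex power: S = V·I* = 0.0001754 - j0.003325 VA.
Step 7 — Real power: P = Re(S) = 0.0001754 W.
Step 8 — Reactive power: Q = Im(S) = -0.003325 VAR.
Step 9 — Apparent power: |S| = 0.00333 VA.
Step 10 — Power factor: PF = P/|S| = 0.05268 (leading).

(a) P = 0.0001754 W  (b) Q = -0.003325 VAR  (c) S = 0.00333 VA  (d) PF = 0.05268 (leading)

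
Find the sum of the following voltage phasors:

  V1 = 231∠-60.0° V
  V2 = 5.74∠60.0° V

Step 1 — Convert each phasor to rectangular form:
  V1 = 231·(cos(-60.0°) + j·sin(-60.0°)) = 115.5 - j200.1 V
  V2 = 5.74·(cos(60.0°) + j·sin(60.0°)) = 2.87 + j4.971 V
Step 2 — Sum components: V_total = 118.4 - j195.1 V.
Step 3 — Convert to polar: |V_total| = 228.2 V, ∠V_total = -58.8°.

V_total = 228.2∠-58.8° V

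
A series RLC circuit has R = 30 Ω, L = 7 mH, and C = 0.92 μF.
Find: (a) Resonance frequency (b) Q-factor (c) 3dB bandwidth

Step 1 — Resonance condition Im(Z)=0 gives ω₀ = 1/√(LC).
Step 2 — ω₀ = 1/√(0.007·9.2e-07) = 1.246e+04 rad/s.
Step 3 — f₀ = ω₀/(2π) = 1983 Hz.
Step 4 — Series Q: Q = ω₀L/R = 1.246e+04·0.007/30 = 2.908.
Step 5 — 3dB bandwidth: Δω = ω₀/Q = 4286 rad/s; BW = Δω/(2π) = 682.1 Hz.

(a) f₀ = 1983 Hz  (b) Q = 2.908  (c) BW = 682.1 Hz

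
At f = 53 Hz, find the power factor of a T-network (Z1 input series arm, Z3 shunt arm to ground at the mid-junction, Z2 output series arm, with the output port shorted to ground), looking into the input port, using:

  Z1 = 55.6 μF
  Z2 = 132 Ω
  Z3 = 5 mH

Step 1 — Angular frequency: ω = 2π·f = 2π·53 = 333 rad/s.
Step 2 — Component impedances:
  Z1: Z = 1/(jωC) = -j/(ω·C) = 0 - j54.01 Ω
  Z2: Z = R = 132 Ω
  Z3: Z = jωL = j·333·0.005 = 0 + j1.665 Ω
Step 3 — With the output port shorted to ground, the output series arm Z2 runs from the junction to ground; the shunt arm Z3 also runs from the junction to ground. They appear in parallel: Z3 || Z2 = 0.021 + j1.665 Ω.
Step 4 — Series with input arm Z1: Z_in = Z1 + (Z3 || Z2) = 0.021 - j52.34 Ω = 52.34∠-90.0° Ω.
Step 5 — Power factor: PF = cos(φ) = Re(Z)/|Z| = 0.021/52.34 = 0.0004012.
Step 6 — Type: Im(Z) = -52.34 ⇒ leading (phase φ = -90.0°).

PF = 0.0004012 (leading, φ = -90.0°)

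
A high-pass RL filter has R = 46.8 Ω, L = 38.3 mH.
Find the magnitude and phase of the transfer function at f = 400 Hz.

Step 1 — Angular frequency: ω = 2π·400 = 2513 rad/s.
Step 2 — Transfer function: H(jω) = jωL/(R + jωL).
Step 3 — Numerator jωL = j·96.26; denominator R + jωL = 46.8 + j96.26.
Step 4 — H = 0.8088 + j0.3932.
Step 5 — Magnitude: |H| = 0.8993 (-0.9 dB); phase: φ = 25.9°.

|H| = 0.8993 (-0.9 dB), φ = 25.9°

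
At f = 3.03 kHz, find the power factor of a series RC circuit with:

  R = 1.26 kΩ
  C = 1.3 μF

Step 1 — Angular frequency: ω = 2π·f = 2π·3030 = 1.904e+04 rad/s.
Step 2 — Component impedances:
  R: Z = R = 1260 Ω
  C: Z = 1/(jωC) = -j/(ω·C) = 0 - j40.4 Ω
Step 3 — Series combination: Z_total = R + C = 1260 - j40.4 Ω = 1261∠-1.8° Ω.
Step 4 — Power factor: PF = cos(φ) = Re(Z)/|Z| = 1260/1260.6 = 0.9995.
Step 5 — Type: Im(Z) = -40.4 ⇒ leading (phase φ = -1.8°).

PF = 0.9995 (leading, φ = -1.8°)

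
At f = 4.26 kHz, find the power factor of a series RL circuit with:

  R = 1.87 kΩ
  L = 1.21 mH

Step 1 — Angular frequency: ω = 2π·f = 2π·4260 = 2.677e+04 rad/s.
Step 2 — Component impedances:
  R: Z = R = 1870 Ω
  L: Z = jωL = j·2.677e+04·0.00121 = 0 + j32.39 Ω
Step 3 — Series combination: Z_total = R + L = 1870 + j32.39 Ω = 1870∠1.0° Ω.
Step 4 — Power factor: PF = cos(φ) = Re(Z)/|Z| = 1870/1870.28 = 0.9999.
Step 5 — Type: Im(Z) = 32.39 ⇒ lagging (phase φ = 1.0°).

PF = 0.9999 (lagging, φ = 1.0°)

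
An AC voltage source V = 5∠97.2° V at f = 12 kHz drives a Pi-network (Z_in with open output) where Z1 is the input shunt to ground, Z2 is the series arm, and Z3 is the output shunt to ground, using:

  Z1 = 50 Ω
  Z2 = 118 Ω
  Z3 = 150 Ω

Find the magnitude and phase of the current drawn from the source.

Step 1 — Angular frequency: ω = 2π·f = 2π·1.2e+04 = 7.54e+04 rad/s.
Step 2 — Component impedances:
  Z1: Z = R = 50 Ω
  Z2: Z = R = 118 Ω
  Z3: Z = R = 150 Ω
Step 3 — With open output, the series arm Z2 and the output shunt Z3 appear in series to ground: Z2 + Z3 = 268 Ω.
Step 4 — Parallel with input shunt Z1: Z_in = Z1 || (Z2 + Z3) = 42.14 Ω = 42.14∠0.0° Ω.
Step 5 — Source phasor: V = 5∠97.2° V = -0.6267 + j4.961 V.
Step 6 — Ohm's law: I = V / Z_total = (-0.6267 + j4.961) / (42.14) = -0.01487 + j0.1177 A.
Step 7 — Convert to polar: |I| = 0.1187 A, ∠I = 97.2°.

I = 0.1187∠97.2° A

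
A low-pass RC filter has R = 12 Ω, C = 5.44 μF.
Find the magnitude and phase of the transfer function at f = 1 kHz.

Step 1 — Angular frequency: ω = 2π·1000 = 6283 rad/s.
Step 2 — Transfer function: H(jω) = 1/(1 + jωRC).
Step 3 — Denominator: 1 + jωRC = 1 + j·6283·12·5.44e-06 = 1 + j0.4102.
Step 4 — H = 0.856 - j0.3511.
Step 5 — Magnitude: |H| = 0.9252 (-0.7 dB); phase: φ = -22.3°.

|H| = 0.9252 (-0.7 dB), φ = -22.3°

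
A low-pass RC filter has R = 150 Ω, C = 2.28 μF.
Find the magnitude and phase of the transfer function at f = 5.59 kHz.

Step 1 — Angular frequency: ω = 2π·5590 = 3.512e+04 rad/s.
Step 2 — Transfer function: H(jω) = 1/(1 + jωRC).
Step 3 — Denominator: 1 + jωRC = 1 + j·3.512e+04·150·2.28e-06 = 1 + j12.01.
Step 4 — H = 0.006883 - j0.08268.
Step 5 — Magnitude: |H| = 0.08296 (-21.6 dB); phase: φ = -85.2°.

|H| = 0.08296 (-21.6 dB), φ = -85.2°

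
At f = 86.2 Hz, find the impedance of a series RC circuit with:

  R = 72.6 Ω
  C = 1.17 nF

Step 1 — Angular frequency: ω = 2π·f = 2π·86.2 = 541.6 rad/s.
Step 2 — Component impedances:
  R: Z = R = 72.6 Ω
  C: Z = 1/(jωC) = -j/(ω·C) = 0 - j1.578e+06 Ω
Step 3 — Series combination: Z_total = R + C = 72.6 - j1.578e+06 Ω = 1.578e+06∠-90.0° Ω.

Z = 72.6 - j1.578e+06 Ω = 1.578e+06∠-90.0° Ω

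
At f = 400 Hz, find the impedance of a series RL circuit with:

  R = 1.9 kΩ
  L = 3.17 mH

Step 1 — Angular frequency: ω = 2π·f = 2π·400 = 2513 rad/s.
Step 2 — Component impedances:
  R: Z = R = 1900 Ω
  L: Z = jωL = j·2513·0.00317 = 0 + j7.967 Ω
Step 3 — Series combination: Z_total = R + L = 1900 + j7.967 Ω = 1900∠0.2° Ω.

Z = 1900 + j7.967 Ω = 1900∠0.2° Ω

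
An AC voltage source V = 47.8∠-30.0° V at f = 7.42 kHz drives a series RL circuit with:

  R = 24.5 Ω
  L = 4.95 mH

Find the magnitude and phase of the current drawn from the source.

Step 1 — Angular frequency: ω = 2π·f = 2π·7420 = 4.662e+04 rad/s.
Step 2 — Component impedances:
  R: Z = R = 24.5 Ω
  L: Z = jωL = j·4.662e+04·0.00495 = 0 + j230.8 Ω
Step 3 — Series combination: Z_total = R + L = 24.5 + j230.8 Ω = 232.1∠83.9° Ω.
Step 4 — Source phasor: V = 47.8∠-30.0° V = 41.4 - j23.9 V.
Step 5 — Ohm's law: I = V / Z_total = (41.4 - j23.9) / (24.5 + j230.8) = -0.08358 - j0.1883 A.
Step 6 — Convert to polar: |I| = 0.206 A, ∠I = -113.9°.

I = 0.206∠-113.9° A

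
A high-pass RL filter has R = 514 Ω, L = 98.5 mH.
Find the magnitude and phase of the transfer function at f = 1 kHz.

Step 1 — Angular frequency: ω = 2π·1000 = 6283 rad/s.
Step 2 — Transfer function: H(jω) = jωL/(R + jωL).
Step 3 — Numerator jωL = j·618.9; denominator R + jωL = 514 + j618.9.
Step 4 — H = 0.5918 + j0.4915.
Step 5 — Magnitude: |H| = 0.7693 (-2.3 dB); phase: φ = 39.7°.

|H| = 0.7693 (-2.3 dB), φ = 39.7°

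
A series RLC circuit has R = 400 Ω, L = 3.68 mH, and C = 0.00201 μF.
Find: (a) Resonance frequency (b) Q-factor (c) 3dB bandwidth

Step 1 — Resonance: ω₀ = 1/√(LC) = 1/√(0.00368·2.01e-09) = 3.677e+05 rad/s.
Step 2 — f₀ = ω₀/(2π) = 5.852e+04 Hz.
Step 3 — Series Q: Q = ω₀L/R = 3.677e+05·0.00368/400 = 3.383.
Step 4 — Bandwidth: Δω = ω₀/Q = 1.087e+05 rad/s; BW = Δω/(2π) = 1.73e+04 Hz.

(a) f₀ = 5.852e+04 Hz  (b) Q = 3.383  (c) BW = 1.73e+04 Hz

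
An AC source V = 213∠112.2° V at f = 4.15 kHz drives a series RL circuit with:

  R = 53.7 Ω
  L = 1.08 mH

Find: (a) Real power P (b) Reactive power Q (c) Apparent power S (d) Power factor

Step 1 — Angular frequency: ω = 2π·f = 2π·4150 = 2.608e+04 rad/s.
Step 2 — Component impedances:
  R: Z = R = 53.7 Ω
  L: Z = jωL = j·2.608e+04·0.00108 = 0 + j28.16 Ω
Step 3 — Series combination: Z_total = R + L = 53.7 + j28.16 Ω = 60.64∠27.7° Ω.
Step 4 — Source phasor: V = 213∠112.2° V = -80.48 + j197.2 V.
Step 5 — Current: I = V / Z = 0.3351 + j3.497 A = 3.513∠84.5° A.
Step 6 — Complex power: S = V·I* = 662.6 + j347.5 VA.
Step 7 — Real power: P = Re(S) = 662.6 W.
Step 8 — Reactive power: Q = Im(S) = 347.5 VAR.
Step 9 — Apparent power: |S| = 748.2 VA.
Step 10 — Power factor: PF = P/|S| = 0.8856 (lagging).

(a) P = 662.6 W  (b) Q = 347.5 VAR  (c) S = 748.2 VA  (d) PF = 0.8856 (lagging)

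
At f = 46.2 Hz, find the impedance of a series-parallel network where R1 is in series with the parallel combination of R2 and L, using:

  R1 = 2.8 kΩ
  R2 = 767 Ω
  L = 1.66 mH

Step 1 — Angular frequency: ω = 2π·f = 2π·46.2 = 290.3 rad/s.
Step 2 — Component impedances:
  R1: Z = R = 2800 Ω
  R2: Z = R = 767 Ω
  L: Z = jωL = j·290.3·0.00166 = 0 + j0.4819 Ω
Step 3 — Parallel branch: R2 || L = 1/(1/R2 + 1/L) = 0.0003027 + j0.4819 Ω.
Step 4 — Series with R1: Z_total = R1 + (R2 || L) = 2800 + j0.4819 Ω = 2800∠0.0° Ω.

Z = 2800 + j0.4819 Ω = 2800∠0.0° Ω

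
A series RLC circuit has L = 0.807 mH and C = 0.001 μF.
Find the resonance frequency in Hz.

Step 1 — Resonance condition Im(Z)=0 gives ω₀ = 1/√(LC).
Step 2 — ω₀ = 1/√(0.000807·1e-09) = 1.113e+06 rad/s.
Step 3 — f₀ = ω₀/(2π) = 1.772e+05 Hz.

f₀ = 1.772e+05 Hz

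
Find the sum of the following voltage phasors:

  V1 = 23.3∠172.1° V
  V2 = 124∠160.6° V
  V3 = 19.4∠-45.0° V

Step 1 — Convert each phasor to rectangular form:
  V1 = 23.3·(cos(172.1°) + j·sin(172.1°)) = -23.08 + j3.202 V
  V2 = 124·(cos(160.6°) + j·sin(160.6°)) = -117 + j41.19 V
  V3 = 19.4·(cos(-45.0°) + j·sin(-45.0°)) = 13.72 - j13.72 V
Step 2 — Sum components: V_total = -126.3 + j30.67 V.
Step 3 — Convert to polar: |V_total| = 130 V, ∠V_total = 166.4°.

V_total = 130∠166.4° V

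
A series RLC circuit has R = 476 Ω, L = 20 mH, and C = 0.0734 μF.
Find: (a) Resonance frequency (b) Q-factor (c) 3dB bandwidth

Step 1 — Resonance: ω₀ = 1/√(LC) = 1/√(0.02·7.34e-08) = 2.61e+04 rad/s.
Step 2 — f₀ = ω₀/(2π) = 4154 Hz.
Step 3 — Series Q: Q = ω₀L/R = 2.61e+04·0.02/476 = 1.097.
Step 4 — Bandwidth: Δω = ω₀/Q = 2.38e+04 rad/s; BW = Δω/(2π) = 3788 Hz.

(a) f₀ = 4154 Hz  (b) Q = 1.097  (c) BW = 3788 Hz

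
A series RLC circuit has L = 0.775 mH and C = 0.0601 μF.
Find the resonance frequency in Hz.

Step 1 — Resonance condition Im(Z)=0 gives ω₀ = 1/√(LC).
Step 2 — ω₀ = 1/√(0.000775·6.01e-08) = 1.465e+05 rad/s.
Step 3 — f₀ = ω₀/(2π) = 2.332e+04 Hz.

f₀ = 2.332e+04 Hz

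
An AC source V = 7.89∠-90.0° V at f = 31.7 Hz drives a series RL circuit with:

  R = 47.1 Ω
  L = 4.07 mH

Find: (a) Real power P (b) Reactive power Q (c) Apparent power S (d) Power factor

Step 1 — Angular frequency: ω = 2π·f = 2π·31.7 = 199.2 rad/s.
Step 2 — Component impedances:
  R: Z = R = 47.1 Ω
  L: Z = jωL = j·199.2·0.00407 = 0 + j0.8107 Ω
Step 3 — Series combination: Z_total = R + L = 47.1 + j0.8107 Ω = 47.11∠1.0° Ω.
Step 4 — Source phasor: V = 7.89∠-90.0° V = 0 - j7.89 V.
Step 5 — Current: I = V / Z = -0.002882 - j0.1675 A = 0.1675∠-91.0° A.
Step 6 — Complex power: S = V·I* = 1.321 + j0.02274 VA.
Step 7 — Real power: P = Re(S) = 1.321 W.
Step 8 — Reactive power: Q = Im(S) = 0.02274 VAR.
Step 9 — Apparent power: |S| = 1.322 VA.
Step 10 — Power factor: PF = P/|S| = 0.9999 (lagging).

(a) P = 1.321 W  (b) Q = 0.02274 VAR  (c) S = 1.322 VA  (d) PF = 0.9999 (lagging)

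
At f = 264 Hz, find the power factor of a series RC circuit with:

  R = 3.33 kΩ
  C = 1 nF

Step 1 — Angular frequency: ω = 2π·f = 2π·264 = 1659 rad/s.
Step 2 — Component impedances:
  R: Z = R = 3330 Ω
  C: Z = 1/(jωC) = -j/(ω·C) = 0 - j6.029e+05 Ω
Step 3 — Series combination: Z_total = R + C = 3330 - j6.029e+05 Ω = 6.029e+05∠-89.7° Ω.
Step 4 — Power factor: PF = cos(φ) = Re(Z)/|Z| = 3330/6.0287e+05 = 0.005524.
Step 5 — Type: Im(Z) = -6.029e+05 ⇒ leading (phase φ = -89.7°).

PF = 0.005524 (leading, φ = -89.7°)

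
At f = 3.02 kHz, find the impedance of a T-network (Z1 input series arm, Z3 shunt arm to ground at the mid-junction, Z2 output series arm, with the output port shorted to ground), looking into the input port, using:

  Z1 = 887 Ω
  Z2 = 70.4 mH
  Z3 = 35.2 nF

Step 1 — Angular frequency: ω = 2π·f = 2π·3020 = 1.898e+04 rad/s.
Step 2 — Component impedances:
  Z1: Z = R = 887 Ω
  Z2: Z = jωL = j·1.898e+04·0.0704 = 0 + j1336 Ω
  Z3: Z = 1/(jωC) = -j/(ω·C) = 0 - j1497 Ω
Step 3 — With the output port shorted to ground, the output series arm Z2 runs from the junction to ground; the shunt arm Z3 also runs from the junction to ground. They appear in parallel: Z3 || Z2 = 0 + j1.24e+04 Ω.
Step 4 — Series with input arm Z1: Z_in = Z1 + (Z3 || Z2) = 887 + j1.24e+04 Ω = 1.243e+04∠85.9° Ω.

Z = 887 + j1.24e+04 Ω = 1.243e+04∠85.9° Ω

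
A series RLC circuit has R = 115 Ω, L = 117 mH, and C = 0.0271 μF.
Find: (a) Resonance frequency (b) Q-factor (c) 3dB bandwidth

Step 1 — Resonance condition Im(Z)=0 gives ω₀ = 1/√(LC).
Step 2 — ω₀ = 1/√(0.117·2.71e-08) = 1.776e+04 rad/s.
Step 3 — f₀ = ω₀/(2π) = 2826 Hz.
Step 4 — Series Q: Q = ω₀L/R = 1.776e+04·0.117/115 = 18.07.
Step 5 — 3dB bandwidth: Δω = ω₀/Q = 982.9 rad/s; BW = Δω/(2π) = 156.4 Hz.

(a) f₀ = 2826 Hz  (b) Q = 18.07  (c) BW = 156.4 Hz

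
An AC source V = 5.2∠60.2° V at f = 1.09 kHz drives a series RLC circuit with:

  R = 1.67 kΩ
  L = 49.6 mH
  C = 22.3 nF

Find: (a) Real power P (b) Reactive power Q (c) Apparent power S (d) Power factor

Step 1 — Angular frequency: ω = 2π·f = 2π·1090 = 6849 rad/s.
Step 2 — Component impedances:
  R: Z = R = 1670 Ω
  L: Z = jωL = j·6849·0.0496 = 0 + j339.7 Ω
  C: Z = 1/(jωC) = -j/(ω·C) = 0 - j6548 Ω
Step 3 — Series combination: Z_total = R + L + C = 1670 - j6208 Ω = 6429∠-74.9° Ω.
Step 4 — Source phasor: V = 5.2∠60.2° V = 2.584 + j4.512 V.
Step 5 — Current: I = V / Z = -0.0005734 + j0.0005705 A = 0.0008089∠135.1° A.
Step 6 — Complex power: S = V·I* = 0.001093 - j0.004062 VA.
Step 7 — Real power: P = Re(S) = 0.001093 W.
Step 8 — Reactive power: Q = Im(S) = -0.004062 VAR.
Step 9 — Apparent power: |S| = 0.004206 VA.
Step 10 — Power factor: PF = P/|S| = 0.2598 (leading).

(a) P = 0.001093 W  (b) Q = -0.004062 VAR  (c) S = 0.004206 VA  (d) PF = 0.2598 (leading)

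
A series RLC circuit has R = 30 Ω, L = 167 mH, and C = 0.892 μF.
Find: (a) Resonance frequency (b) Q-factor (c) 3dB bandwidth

Step 1 — Resonance: ω₀ = 1/√(LC) = 1/√(0.167·8.92e-07) = 2591 rad/s.
Step 2 — f₀ = ω₀/(2π) = 412.4 Hz.
Step 3 — Series Q: Q = ω₀L/R = 2591·0.167/30 = 14.42.
Step 4 — Bandwidth: Δω = ω₀/Q = 179.6 rad/s; BW = Δω/(2π) = 28.59 Hz.

(a) f₀ = 412.4 Hz  (b) Q = 14.42  (c) BW = 28.59 Hz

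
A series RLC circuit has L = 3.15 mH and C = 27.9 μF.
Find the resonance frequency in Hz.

Step 1 — Resonance condition Im(Z)=0 gives ω₀ = 1/√(LC).
Step 2 — ω₀ = 1/√(0.00315·2.79e-05) = 3373 rad/s.
Step 3 — f₀ = ω₀/(2π) = 536.9 Hz.

f₀ = 536.9 Hz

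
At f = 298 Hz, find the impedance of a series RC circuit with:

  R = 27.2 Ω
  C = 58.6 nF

Step 1 — Angular frequency: ω = 2π·f = 2π·298 = 1872 rad/s.
Step 2 — Component impedances:
  R: Z = R = 27.2 Ω
  C: Z = 1/(jωC) = -j/(ω·C) = 0 - j9114 Ω
Step 3 — Series combination: Z_total = R + C = 27.2 - j9114 Ω = 9114∠-89.8° Ω.

Z = 27.2 - j9114 Ω = 9114∠-89.8° Ω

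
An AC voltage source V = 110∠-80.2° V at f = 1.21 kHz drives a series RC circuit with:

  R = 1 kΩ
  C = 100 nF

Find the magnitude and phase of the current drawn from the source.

Step 1 — Angular frequency: ω = 2π·f = 2π·1210 = 7603 rad/s.
Step 2 — Component impedances:
  R: Z = R = 1000 Ω
  C: Z = 1/(jωC) = -j/(ω·C) = 0 - j1315 Ω
Step 3 — Series combination: Z_total = R + C = 1000 - j1315 Ω = 1652∠-52.8° Ω.
Step 4 — Source phasor: V = 110∠-80.2° V = 18.72 - j108.4 V.
Step 5 — Ohm's law: I = V / Z_total = (18.72 - j108.4) / (1000 - j1315) = 0.05908 - j0.03068 A.
Step 6 — Convert to polar: |I| = 0.06657 A, ∠I = -27.4°.

I = 0.06657∠-27.4° A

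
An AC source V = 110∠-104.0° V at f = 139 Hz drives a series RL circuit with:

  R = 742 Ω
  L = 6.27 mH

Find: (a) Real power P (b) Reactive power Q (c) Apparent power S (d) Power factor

Step 1 — Angular frequency: ω = 2π·f = 2π·139 = 873.4 rad/s.
Step 2 — Component impedances:
  R: Z = R = 742 Ω
  L: Z = jωL = j·873.4·0.00627 = 0 + j5.476 Ω
Step 3 — Series combination: Z_total = R + L = 742 + j5.476 Ω = 742∠0.4° Ω.
Step 4 — Source phasor: V = 110∠-104.0° V = -26.61 - j106.7 V.
Step 5 — Current: I = V / Z = -0.03692 - j0.1436 A = 0.1482∠-104.4° A.
Step 6 — Complex power: S = V·I* = 16.31 + j0.1203 VA.
Step 7 — Real power: P = Re(S) = 16.31 W.
Step 8 — Reactive power: Q = Im(S) = 0.1203 VAR.
Step 9 — Apparent power: |S| = 16.31 VA.
Step 10 — Power factor: PF = P/|S| = 1 (lagging).

(a) P = 16.31 W  (b) Q = 0.1203 VAR  (c) S = 16.31 VA  (d) PF = 1 (lagging)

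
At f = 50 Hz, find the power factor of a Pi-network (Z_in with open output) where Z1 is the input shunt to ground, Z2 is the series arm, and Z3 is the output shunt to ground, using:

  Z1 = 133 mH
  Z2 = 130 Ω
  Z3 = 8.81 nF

Step 1 — Angular frequency: ω = 2π·f = 2π·50 = 314.2 rad/s.
Step 2 — Component impedances:
  Z1: Z = jωL = j·314.2·0.133 = 0 + j41.78 Ω
  Z2: Z = R = 130 Ω
  Z3: Z = 1/(jωC) = -j/(ω·C) = 0 - j3.613e+05 Ω
Step 3 — With open output, the series arm Z2 and the output shunt Z3 appear in series to ground: Z2 + Z3 = 130 - j3.613e+05 Ω.
Step 4 — Parallel with input shunt Z1: Z_in = Z1 || (Z2 + Z3) = 1.739e-06 + j41.79 Ω = 41.79∠90.0° Ω.
Step 5 — Power factor: PF = cos(φ) = Re(Z)/|Z| = 1.739e-06/41.79 = 4.161e-08.
Step 6 — Type: Im(Z) = 41.79 ⇒ lagging (phase φ = 90.0°).

PF = 4.161e-08 (lagging, φ = 90.0°)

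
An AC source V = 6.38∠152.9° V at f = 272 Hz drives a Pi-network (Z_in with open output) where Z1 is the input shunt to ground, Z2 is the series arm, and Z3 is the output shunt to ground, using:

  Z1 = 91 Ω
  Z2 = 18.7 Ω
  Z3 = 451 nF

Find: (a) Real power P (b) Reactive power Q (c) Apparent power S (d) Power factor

Step 1 — Angular frequency: ω = 2π·f = 2π·272 = 1709 rad/s.
Step 2 — Component impedances:
  Z1: Z = R = 91 Ω
  Z2: Z = R = 18.7 Ω
  Z3: Z = 1/(jωC) = -j/(ω·C) = 0 - j1297 Ω
Step 3 — With open output, the series arm Z2 and the output shunt Z3 appear in series to ground: Z2 + Z3 = 18.7 - j1297 Ω.
Step 4 — Parallel with input shunt Z1: Z_in = Z1 || (Z2 + Z3) = 90.46 - j6.337 Ω = 90.69∠-4.0° Ω.
Step 5 — Source phasor: V = 6.38∠152.9° V = -5.68 + j2.906 V.
Step 6 — Current: I = V / Z = -0.06472 + j0.02759 A = 0.07035∠156.9° A.
Step 7 — Complex power: S = V·I* = 0.4478 - j0.03137 VA.
Step 8 — Real power: P = Re(S) = 0.4478 W.
Step 9 — Reactive power: Q = Im(S) = -0.03137 VAR.
Step 10 — Apparent power: |S| = 0.4489 VA.
Step 11 — Power factor: PF = P/|S| = 0.9976 (leading).

(a) P = 0.4478 W  (b) Q = -0.03137 VAR  (c) S = 0.4489 VA  (d) PF = 0.9976 (leading)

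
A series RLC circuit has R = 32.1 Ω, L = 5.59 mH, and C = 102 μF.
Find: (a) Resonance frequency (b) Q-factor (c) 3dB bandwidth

Step 1 — Resonance: ω₀ = 1/√(LC) = 1/√(0.00559·0.000102) = 1324 rad/s.
Step 2 — f₀ = ω₀/(2π) = 210.8 Hz.
Step 3 — Series Q: Q = ω₀L/R = 1324·0.00559/32.1 = 0.2306.
Step 4 — Bandwidth: Δω = ω₀/Q = 5742 rad/s; BW = Δω/(2π) = 913.9 Hz.

(a) f₀ = 210.8 Hz  (b) Q = 0.2306  (c) BW = 913.9 Hz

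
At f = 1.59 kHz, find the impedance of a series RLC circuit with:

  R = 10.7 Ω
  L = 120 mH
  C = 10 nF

Step 1 — Angular frequency: ω = 2π·f = 2π·1590 = 9990 rad/s.
Step 2 — Component impedances:
  R: Z = R = 10.7 Ω
  L: Z = jωL = j·9990·0.12 = 0 + j1199 Ω
  C: Z = 1/(jωC) = -j/(ω·C) = 0 - j1.001e+04 Ω
Step 3 — Series combination: Z_total = R + L + C = 10.7 - j8811 Ω = 8811∠-89.9° Ω.

Z = 10.7 - j8811 Ω = 8811∠-89.9° Ω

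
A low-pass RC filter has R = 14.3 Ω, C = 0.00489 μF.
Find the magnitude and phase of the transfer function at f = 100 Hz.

Step 1 — Angular frequency: ω = 2π·100 = 628.3 rad/s.
Step 2 — Transfer function: H(jω) = 1/(1 + jωRC).
Step 3 — Denominator: 1 + jωRC = 1 + j·628.3·14.3·4.89e-09 = 1 + j4.394e-05.
Step 4 — H = 1 - j4.394e-05.
Step 5 — Magnitude: |H| = 1 (-0.0 dB); phase: φ = -0.0°.

|H| = 1 (-0.0 dB), φ = -0.0°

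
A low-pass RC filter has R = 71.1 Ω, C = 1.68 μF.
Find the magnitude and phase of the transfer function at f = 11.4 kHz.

Step 1 — Angular frequency: ω = 2π·1.14e+04 = 7.163e+04 rad/s.
Step 2 — Transfer function: H(jω) = 1/(1 + jωRC).
Step 3 — Denominator: 1 + jωRC = 1 + j·7.163e+04·71.1·1.68e-06 = 1 + j8.556.
Step 4 — H = 0.01348 - j0.1153.
Step 5 — Magnitude: |H| = 0.1161 (-18.7 dB); phase: φ = -83.3°.

|H| = 0.1161 (-18.7 dB), φ = -83.3°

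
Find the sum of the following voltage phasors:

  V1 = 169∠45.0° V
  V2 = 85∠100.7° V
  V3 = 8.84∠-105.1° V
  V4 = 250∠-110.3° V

Step 1 — Convert each phasor to rectangular form:
  V1 = 169·(cos(45.0°) + j·sin(45.0°)) = 119.5 + j119.5 V
  V2 = 85·(cos(100.7°) + j·sin(100.7°)) = -15.78 + j83.52 V
  V3 = 8.84·(cos(-105.1°) + j·sin(-105.1°)) = -2.303 - j8.535 V
  V4 = 250·(cos(-110.3°) + j·sin(-110.3°)) = -86.73 - j234.5 V
Step 2 — Sum components: V_total = 14.68 - j39.98 V.
Step 3 — Convert to polar: |V_total| = 42.59 V, ∠V_total = -69.8°.

V_total = 42.59∠-69.8° V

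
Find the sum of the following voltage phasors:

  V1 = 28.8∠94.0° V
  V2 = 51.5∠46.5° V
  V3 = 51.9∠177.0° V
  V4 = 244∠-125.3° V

Step 1 — Convert each phasor to rectangular form:
  V1 = 28.8·(cos(94.0°) + j·sin(94.0°)) = -2.009 + j28.73 V
  V2 = 51.5·(cos(46.5°) + j·sin(46.5°)) = 35.45 + j37.36 V
  V3 = 51.9·(cos(177.0°) + j·sin(177.0°)) = -51.83 + j2.716 V
  V4 = 244·(cos(-125.3°) + j·sin(-125.3°)) = -141 - j199.1 V
Step 2 — Sum components: V_total = -159.4 - j130.3 V.
Step 3 — Convert to polar: |V_total| = 205.9 V, ∠V_total = -140.7°.

V_total = 205.9∠-140.7° V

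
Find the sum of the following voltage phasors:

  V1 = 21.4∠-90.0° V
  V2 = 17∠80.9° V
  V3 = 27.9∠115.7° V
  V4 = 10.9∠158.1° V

Step 1 — Convert each phasor to rectangular form:
  V1 = 21.4·(cos(-90.0°) + j·sin(-90.0°)) = 0 - j21.4 V
  V2 = 17·(cos(80.9°) + j·sin(80.9°)) = 2.689 + j16.79 V
  V3 = 27.9·(cos(115.7°) + j·sin(115.7°)) = -12.1 + j25.14 V
  V4 = 10.9·(cos(158.1°) + j·sin(158.1°)) = -10.11 + j4.066 V
Step 2 — Sum components: V_total = -19.52 + j24.59 V.
Step 3 — Convert to polar: |V_total| = 31.4 V, ∠V_total = 128.4°.

V_total = 31.4∠128.4° V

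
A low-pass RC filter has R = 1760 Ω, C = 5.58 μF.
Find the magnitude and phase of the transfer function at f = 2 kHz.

Step 1 — Angular frequency: ω = 2π·2000 = 1.257e+04 rad/s.
Step 2 — Transfer function: H(jω) = 1/(1 + jωRC).
Step 3 — Denominator: 1 + jωRC = 1 + j·1.257e+04·1760·5.58e-06 = 1 + j123.4.
Step 4 — H = 6.565e-05 - j0.008102.
Step 5 — Magnitude: |H| = 0.008103 (-41.8 dB); phase: φ = -89.5°.

|H| = 0.008103 (-41.8 dB), φ = -89.5°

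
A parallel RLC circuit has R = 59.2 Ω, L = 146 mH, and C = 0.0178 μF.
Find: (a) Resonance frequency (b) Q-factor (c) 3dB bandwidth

Step 1 — Resonance: ω₀ = 1/√(LC) = 1/√(0.146·1.78e-08) = 1.962e+04 rad/s.
Step 2 — f₀ = ω₀/(2π) = 3122 Hz.
Step 3 — Parallel Q: Q = R/(ω₀L) = 59.2/(1.962e+04·0.146) = 0.02067.
Step 4 — Bandwidth: Δω = ω₀/Q = 9.49e+05 rad/s; BW = Δω/(2π) = 1.51e+05 Hz.

(a) f₀ = 3122 Hz  (b) Q = 0.02067  (c) BW = 1.51e+05 Hz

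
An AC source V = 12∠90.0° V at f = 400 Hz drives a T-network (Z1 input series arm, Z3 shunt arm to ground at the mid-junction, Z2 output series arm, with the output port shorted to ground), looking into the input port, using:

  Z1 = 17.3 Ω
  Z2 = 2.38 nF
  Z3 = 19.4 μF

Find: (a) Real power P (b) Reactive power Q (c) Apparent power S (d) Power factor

Step 1 — Angular frequency: ω = 2π·f = 2π·400 = 2513 rad/s.
Step 2 — Component impedances:
  Z1: Z = R = 17.3 Ω
  Z2: Z = 1/(jωC) = -j/(ω·C) = 0 - j1.672e+05 Ω
  Z3: Z = 1/(jωC) = -j/(ω·C) = 0 - j20.51 Ω
Step 3 — With the output port shorted to ground, the output series arm Z2 runs from the junction to ground; the shunt arm Z3 also runs from the junction to ground. They appear in parallel: Z3 || Z2 = 0 - j20.51 Ω.
Step 4 — Series with input arm Z1: Z_in = Z1 + (Z3 || Z2) = 17.3 - j20.51 Ω = 26.83∠-49.8° Ω.
Step 5 — Source phasor: V = 12∠90.0° V = 0 + j12 V.
Step 6 — Current: I = V / Z = -0.3419 + j0.2884 A = 0.4473∠139.8° A.
Step 7 — Complex power: S = V·I* = 3.461 - j4.102 VA.
Step 8 — Real power: P = Re(S) = 3.461 W.
Step 9 — Reactive power: Q = Im(S) = -4.102 VAR.
Step 10 — Apparent power: |S| = 5.367 VA.
Step 11 — Power factor: PF = P/|S| = 0.6448 (leading).

(a) P = 3.461 W  (b) Q = -4.102 VAR  (c) S = 5.367 VA  (d) PF = 0.6448 (leading)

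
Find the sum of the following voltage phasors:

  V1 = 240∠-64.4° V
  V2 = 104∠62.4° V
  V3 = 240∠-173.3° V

Step 1 — Convert each phasor to rectangular form:
  V1 = 240·(cos(-64.4°) + j·sin(-64.4°)) = 103.7 - j216.4 V
  V2 = 104·(cos(62.4°) + j·sin(62.4°)) = 48.18 + j92.17 V
  V3 = 240·(cos(-173.3°) + j·sin(-173.3°)) = -238.4 - j28 V
Step 2 — Sum components: V_total = -86.48 - j152.3 V.
Step 3 — Convert to polar: |V_total| = 175.1 V, ∠V_total = -119.6°.

V_total = 175.1∠-119.6° V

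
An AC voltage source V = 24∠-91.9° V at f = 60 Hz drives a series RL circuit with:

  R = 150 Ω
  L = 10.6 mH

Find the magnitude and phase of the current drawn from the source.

Step 1 — Angular frequency: ω = 2π·f = 2π·60 = 377 rad/s.
Step 2 — Component impedances:
  R: Z = R = 150 Ω
  L: Z = jωL = j·377·0.0106 = 0 + j3.996 Ω
Step 3 — Series combination: Z_total = R + L = 150 + j3.996 Ω = 150.1∠1.5° Ω.
Step 4 — Source phasor: V = 24∠-91.9° V = -0.7957 - j23.99 V.
Step 5 — Ohm's law: I = V / Z_total = (-0.7957 - j23.99) / (150 + j3.996) = -0.009558 - j0.1597 A.
Step 6 — Convert to polar: |I| = 0.1599 A, ∠I = -93.4°.

I = 0.1599∠-93.4° A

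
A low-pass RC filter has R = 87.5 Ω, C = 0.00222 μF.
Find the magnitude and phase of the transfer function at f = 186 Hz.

Step 1 — Angular frequency: ω = 2π·186 = 1169 rad/s.
Step 2 — Transfer function: H(jω) = 1/(1 + jωRC).
Step 3 — Denominator: 1 + jωRC = 1 + j·1169·87.5·2.22e-09 = 1 + j0.000227.
Step 4 — H = 1 - j0.000227.
Step 5 — Magnitude: |H| = 1 (-0.0 dB); phase: φ = -0.0°.

|H| = 1 (-0.0 dB), φ = -0.0°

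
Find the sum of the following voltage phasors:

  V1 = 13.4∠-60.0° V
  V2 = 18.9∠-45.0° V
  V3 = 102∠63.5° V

Step 1 — Convert each phasor to rectangular form:
  V1 = 13.4·(cos(-60.0°) + j·sin(-60.0°)) = 6.7 - j11.6 V
  V2 = 18.9·(cos(-45.0°) + j·sin(-45.0°)) = 13.36 - j13.36 V
  V3 = 102·(cos(63.5°) + j·sin(63.5°)) = 45.51 + j91.28 V
Step 2 — Sum components: V_total = 65.58 + j66.31 V.
Step 3 — Convert to polar: |V_total| = 93.26 V, ∠V_total = 45.3°.

V_total = 93.26∠45.3° V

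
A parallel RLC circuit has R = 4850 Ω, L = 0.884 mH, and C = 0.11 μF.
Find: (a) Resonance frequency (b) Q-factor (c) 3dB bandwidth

Step 1 — Resonance: ω₀ = 1/√(LC) = 1/√(0.000884·1.1e-07) = 1.014e+05 rad/s.
Step 2 — f₀ = ω₀/(2π) = 1.614e+04 Hz.
Step 3 — Parallel Q: Q = R/(ω₀L) = 4850/(1.014e+05·0.000884) = 54.1.
Step 4 — Bandwidth: Δω = ω₀/Q = 1874 rad/s; BW = Δω/(2π) = 298.3 Hz.

(a) f₀ = 1.614e+04 Hz  (b) Q = 54.1  (c) BW = 298.3 Hz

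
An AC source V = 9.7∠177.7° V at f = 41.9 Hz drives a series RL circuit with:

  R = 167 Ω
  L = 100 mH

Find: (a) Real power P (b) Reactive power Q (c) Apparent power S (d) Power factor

Step 1 — Angular frequency: ω = 2π·f = 2π·41.9 = 263.3 rad/s.
Step 2 — Component impedances:
  R: Z = R = 167 Ω
  L: Z = jωL = j·263.3·0.1 = 0 + j26.33 Ω
Step 3 — Series combination: Z_total = R + L = 167 + j26.33 Ω = 169.1∠9.0° Ω.
Step 4 — Source phasor: V = 9.7∠177.7° V = -9.692 + j0.3893 V.
Step 5 — Current: I = V / Z = -0.05627 + j0.0112 A = 0.05738∠168.7° A.
Step 6 — Complex power: S = V·I* = 0.5498 + j0.08666 VA.
Step 7 — Real power: P = Re(S) = 0.5498 W.
Step 8 — Reactive power: Q = Im(S) = 0.08666 VAR.
Step 9 — Apparent power: |S| = 0.5565 VA.
Step 10 — Power factor: PF = P/|S| = 0.9878 (lagging).

(a) P = 0.5498 W  (b) Q = 0.08666 VAR  (c) S = 0.5565 VA  (d) PF = 0.9878 (lagging)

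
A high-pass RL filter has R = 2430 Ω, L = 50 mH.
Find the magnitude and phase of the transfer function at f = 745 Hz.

Step 1 — Angular frequency: ω = 2π·745 = 4681 rad/s.
Step 2 — Transfer function: H(jω) = jωL/(R + jωL).
Step 3 — Numerator jωL = j·234; denominator R + jωL = 2430 + j234.
Step 4 — H = 0.009192 + j0.09543.
Step 5 — Magnitude: |H| = 0.09587 (-20.4 dB); phase: φ = 84.5°.

|H| = 0.09587 (-20.4 dB), φ = 84.5°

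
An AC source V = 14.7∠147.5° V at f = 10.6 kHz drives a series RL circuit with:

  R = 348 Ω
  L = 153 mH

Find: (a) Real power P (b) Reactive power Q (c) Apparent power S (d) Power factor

Step 1 — Angular frequency: ω = 2π·f = 2π·1.06e+04 = 6.66e+04 rad/s.
Step 2 — Component impedances:
  R: Z = R = 348 Ω
  L: Z = jωL = j·6.66e+04·0.153 = 0 + j1.019e+04 Ω
Step 3 — Series combination: Z_total = R + L = 348 + j1.019e+04 Ω = 1.02e+04∠88.0° Ω.
Step 4 — Source phasor: V = 14.7∠147.5° V = -12.4 + j7.898 V.
Step 5 — Current: I = V / Z = 0.0007327 + j0.001242 A = 0.001442∠59.5° A.
Step 6 — Complex power: S = V·I* = 0.0007234 + j0.02118 VA.
Step 7 — Real power: P = Re(S) = 0.0007234 W.
Step 8 — Reactive power: Q = Im(S) = 0.02118 VAR.
Step 9 — Apparent power: |S| = 0.02119 VA.
Step 10 — Power factor: PF = P/|S| = 0.03413 (lagging).

(a) P = 0.0007234 W  (b) Q = 0.02118 VAR  (c) S = 0.02119 VA  (d) PF = 0.03413 (lagging)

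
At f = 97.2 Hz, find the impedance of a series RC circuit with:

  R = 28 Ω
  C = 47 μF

Step 1 — Angular frequency: ω = 2π·f = 2π·97.2 = 610.7 rad/s.
Step 2 — Component impedances:
  R: Z = R = 28 Ω
  C: Z = 1/(jωC) = -j/(ω·C) = 0 - j34.84 Ω
Step 3 — Series combination: Z_total = R + C = 28 - j34.84 Ω = 44.7∠-51.2° Ω.

Z = 28 - j34.84 Ω = 44.7∠-51.2° Ω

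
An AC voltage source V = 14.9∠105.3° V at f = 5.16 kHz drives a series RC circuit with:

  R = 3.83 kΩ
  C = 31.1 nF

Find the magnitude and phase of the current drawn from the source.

Step 1 — Angular frequency: ω = 2π·f = 2π·5160 = 3.242e+04 rad/s.
Step 2 — Component impedances:
  R: Z = R = 3830 Ω
  C: Z = 1/(jωC) = -j/(ω·C) = 0 - j991.8 Ω
Step 3 — Series combination: Z_total = R + C = 3830 - j991.8 Ω = 3956∠-14.5° Ω.
Step 4 — Source phasor: V = 14.9∠105.3° V = -3.932 + j14.37 V.
Step 5 — Ohm's law: I = V / Z_total = (-3.932 + j14.37) / (3830 - j991.8) = -0.001873 + j0.003268 A.
Step 6 — Convert to polar: |I| = 0.003766 A, ∠I = 119.8°.

I = 0.003766∠119.8° A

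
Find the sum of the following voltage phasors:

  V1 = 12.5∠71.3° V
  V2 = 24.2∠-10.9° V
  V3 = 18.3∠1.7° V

Step 1 — Convert each phasor to rectangular form:
  V1 = 12.5·(cos(71.3°) + j·sin(71.3°)) = 4.008 + j11.84 V
  V2 = 24.2·(cos(-10.9°) + j·sin(-10.9°)) = 23.76 - j4.576 V
  V3 = 18.3·(cos(1.7°) + j·sin(1.7°)) = 18.29 + j0.5429 V
Step 2 — Sum components: V_total = 46.06 + j7.807 V.
Step 3 — Convert to polar: |V_total| = 46.72 V, ∠V_total = 9.6°.

V_total = 46.72∠9.6° V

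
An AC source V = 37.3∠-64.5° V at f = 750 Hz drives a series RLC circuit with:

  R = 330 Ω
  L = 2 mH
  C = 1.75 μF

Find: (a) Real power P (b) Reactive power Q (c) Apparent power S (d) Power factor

Step 1 — Angular frequency: ω = 2π·f = 2π·750 = 4712 rad/s.
Step 2 — Component impedances:
  R: Z = R = 330 Ω
  L: Z = jωL = j·4712·0.002 = 0 + j9.425 Ω
  C: Z = 1/(jωC) = -j/(ω·C) = 0 - j121.3 Ω
Step 3 — Series combination: Z_total = R + L + C = 330 - j111.8 Ω = 348.4∠-18.7° Ω.
Step 4 — Source phasor: V = 37.3∠-64.5° V = 16.06 - j33.67 V.
Step 5 — Current: I = V / Z = 0.07466 - j0.07672 A = 0.107∠-45.8° A.
Step 6 — Complex power: S = V·I* = 3.782 - j1.282 VA.
Step 7 — Real power: P = Re(S) = 3.782 W.
Step 8 — Reactive power: Q = Im(S) = -1.282 VAR.
Step 9 — Apparent power: |S| = 3.993 VA.
Step 10 — Power factor: PF = P/|S| = 0.9471 (leading).

(a) P = 3.782 W  (b) Q = -1.282 VAR  (c) S = 3.993 VA  (d) PF = 0.9471 (leading)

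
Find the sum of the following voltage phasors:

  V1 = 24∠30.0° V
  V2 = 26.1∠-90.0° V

Step 1 — Convert each phasor to rectangular form:
  V1 = 24·(cos(30.0°) + j·sin(30.0°)) = 20.78 + j12 V
  V2 = 26.1·(cos(-90.0°) + j·sin(-90.0°)) = 0 - j26.1 V
Step 2 — Sum components: V_total = 20.78 - j14.1 V.
Step 3 — Convert to polar: |V_total| = 25.12 V, ∠V_total = -34.2°.

V_total = 25.12∠-34.2° V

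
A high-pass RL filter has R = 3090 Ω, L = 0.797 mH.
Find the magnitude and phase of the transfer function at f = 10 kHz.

Step 1 — Angular frequency: ω = 2π·1e+04 = 6.283e+04 rad/s.
Step 2 — Transfer function: H(jω) = jωL/(R + jωL).
Step 3 — Numerator jωL = j·50.08; denominator R + jωL = 3090 + j50.08.
Step 4 — H = 0.0002626 + j0.0162.
Step 5 — Magnitude: |H| = 0.0162 (-35.8 dB); phase: φ = 89.1°.

|H| = 0.0162 (-35.8 dB), φ = 89.1°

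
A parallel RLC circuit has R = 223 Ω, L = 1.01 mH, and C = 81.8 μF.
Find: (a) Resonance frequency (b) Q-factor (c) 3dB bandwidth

Step 1 — Resonance: ω₀ = 1/√(LC) = 1/√(0.00101·8.18e-05) = 3479 rad/s.
Step 2 — f₀ = ω₀/(2π) = 553.7 Hz.
Step 3 — Parallel Q: Q = R/(ω₀L) = 223/(3479·0.00101) = 63.46.
Step 4 — Bandwidth: Δω = ω₀/Q = 54.82 rad/s; BW = Δω/(2π) = 8.725 Hz.

(a) f₀ = 553.7 Hz  (b) Q = 63.46  (c) BW = 8.725 Hz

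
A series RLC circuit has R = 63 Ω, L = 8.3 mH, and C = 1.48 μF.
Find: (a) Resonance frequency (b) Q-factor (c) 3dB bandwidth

Step 1 — Resonance condition Im(Z)=0 gives ω₀ = 1/√(LC).
Step 2 — ω₀ = 1/√(0.0083·1.48e-06) = 9023 rad/s.
Step 3 — f₀ = ω₀/(2π) = 1436 Hz.
Step 4 — Series Q: Q = ω₀L/R = 9023·0.0083/63 = 1.189.
Step 5 — 3dB bandwidth: Δω = ω₀/Q = 7590 rad/s; BW = Δω/(2π) = 1208 Hz.

(a) f₀ = 1436 Hz  (b) Q = 1.189  (c) BW = 1208 Hz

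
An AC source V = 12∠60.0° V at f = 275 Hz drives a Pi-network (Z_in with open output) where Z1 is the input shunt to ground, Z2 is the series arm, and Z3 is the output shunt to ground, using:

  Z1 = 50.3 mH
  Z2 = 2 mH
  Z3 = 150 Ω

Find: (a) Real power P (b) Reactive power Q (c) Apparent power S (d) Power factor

Step 1 — Angular frequency: ω = 2π·f = 2π·275 = 1728 rad/s.
Step 2 — Component impedances:
  Z1: Z = jωL = j·1728·0.0503 = 0 + j86.91 Ω
  Z2: Z = jωL = j·1728·0.002 = 0 + j3.456 Ω
  Z3: Z = R = 150 Ω
Step 3 — With open output, the series arm Z2 and the output shunt Z3 appear in series to ground: Z2 + Z3 = 150 + j3.456 Ω.
Step 4 — Parallel with input shunt Z1: Z_in = Z1 || (Z2 + Z3) = 36.95 + j64.65 Ω = 74.47∠60.3° Ω.
Step 5 — Source phasor: V = 12∠60.0° V = 6 + j10.39 V.
Step 6 — Current: I = V / Z = 0.1611 - j0.000711 A = 0.1611∠-0.3° A.
Step 7 — Complex power: S = V·I* = 0.9595 + j1.679 VA.
Step 8 — Real power: P = Re(S) = 0.9595 W.
Step 9 — Reactive power: Q = Im(S) = 1.679 VAR.
Step 10 — Apparent power: |S| = 1.934 VA.
Step 11 — Power factor: PF = P/|S| = 0.4962 (lagging).

(a) P = 0.9595 W  (b) Q = 1.679 VAR  (c) S = 1.934 VA  (d) PF = 0.4962 (lagging)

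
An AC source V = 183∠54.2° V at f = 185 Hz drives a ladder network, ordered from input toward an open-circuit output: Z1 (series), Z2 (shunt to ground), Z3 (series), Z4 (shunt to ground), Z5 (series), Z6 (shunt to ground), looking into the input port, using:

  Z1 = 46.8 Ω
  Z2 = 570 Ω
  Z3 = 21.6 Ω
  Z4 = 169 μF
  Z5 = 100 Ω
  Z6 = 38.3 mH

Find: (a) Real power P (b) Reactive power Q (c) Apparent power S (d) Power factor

Step 1 — Angular frequency: ω = 2π·f = 2π·185 = 1162 rad/s.
Step 2 — Component impedances:
  Z1: Z = R = 46.8 Ω
  Z2: Z = R = 570 Ω
  Z3: Z = R = 21.6 Ω
  Z4: Z = 1/(jωC) = -j/(ω·C) = 0 - j5.091 Ω
  Z5: Z = R = 100 Ω
  Z6: Z = jωL = j·1162·0.0383 = 0 + j44.52 Ω
Step 3 — Ladder network (open output): work backward from the far end, alternating series and parallel combinations. Z_in = 67.86 - j4.804 Ω = 68.03∠-4.0° Ω.
Step 4 — Source phasor: V = 183∠54.2° V = 107 + j148.4 V.
Step 5 — Current: I = V / Z = 1.416 + j2.287 A = 2.69∠58.2° A.
Step 6 — Complex power: S = V·I* = 491 - j34.76 VA.
Step 7 — Real power: P = Re(S) = 491 W.
Step 8 — Reactive power: Q = Im(S) = -34.76 VAR.
Step 9 — Apparent power: |S| = 492.3 VA.
Step 10 — Power factor: PF = P/|S| = 0.9975 (leading).

(a) P = 491 W  (b) Q = -34.76 VAR  (c) S = 492.3 VA  (d) PF = 0.9975 (leading)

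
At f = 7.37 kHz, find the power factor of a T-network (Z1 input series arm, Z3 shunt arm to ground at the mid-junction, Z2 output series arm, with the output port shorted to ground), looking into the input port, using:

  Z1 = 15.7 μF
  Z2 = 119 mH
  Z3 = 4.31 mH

Step 1 — Angular frequency: ω = 2π·f = 2π·7370 = 4.631e+04 rad/s.
Step 2 — Component impedances:
  Z1: Z = 1/(jωC) = -j/(ω·C) = 0 - j1.375 Ω
  Z2: Z = jωL = j·4.631e+04·0.119 = 0 + j5511 Ω
  Z3: Z = jωL = j·4.631e+04·0.00431 = 0 + j199.6 Ω
Step 3 — With the output port shorted to ground, the output series arm Z2 runs from the junction to ground; the shunt arm Z3 also runs from the junction to ground. They appear in parallel: Z3 || Z2 = 0 + j192.6 Ω.
Step 4 — Series with input arm Z1: Z_in = Z1 + (Z3 || Z2) = 0 + j191.2 Ω = 191.2∠90.0° Ω.
Step 5 — Power factor: PF = cos(φ) = Re(Z)/|Z| = 0/191.2 = 0.
Step 6 — Type: Im(Z) = 191.2 ⇒ lagging (phase φ = 90.0°).

PF = 0 (lagging, φ = 90.0°)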